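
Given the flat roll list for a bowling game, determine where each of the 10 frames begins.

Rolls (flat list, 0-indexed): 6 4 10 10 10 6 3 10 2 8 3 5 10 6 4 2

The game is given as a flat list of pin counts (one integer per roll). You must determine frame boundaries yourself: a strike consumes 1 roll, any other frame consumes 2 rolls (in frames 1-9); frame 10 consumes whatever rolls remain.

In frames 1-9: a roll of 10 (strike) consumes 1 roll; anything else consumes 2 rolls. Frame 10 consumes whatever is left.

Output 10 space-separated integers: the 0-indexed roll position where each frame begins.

Frame 1 starts at roll index 0: rolls=6,4 (sum=10), consumes 2 rolls
Frame 2 starts at roll index 2: roll=10 (strike), consumes 1 roll
Frame 3 starts at roll index 3: roll=10 (strike), consumes 1 roll
Frame 4 starts at roll index 4: roll=10 (strike), consumes 1 roll
Frame 5 starts at roll index 5: rolls=6,3 (sum=9), consumes 2 rolls
Frame 6 starts at roll index 7: roll=10 (strike), consumes 1 roll
Frame 7 starts at roll index 8: rolls=2,8 (sum=10), consumes 2 rolls
Frame 8 starts at roll index 10: rolls=3,5 (sum=8), consumes 2 rolls
Frame 9 starts at roll index 12: roll=10 (strike), consumes 1 roll
Frame 10 starts at roll index 13: 3 remaining rolls

Answer: 0 2 3 4 5 7 8 10 12 13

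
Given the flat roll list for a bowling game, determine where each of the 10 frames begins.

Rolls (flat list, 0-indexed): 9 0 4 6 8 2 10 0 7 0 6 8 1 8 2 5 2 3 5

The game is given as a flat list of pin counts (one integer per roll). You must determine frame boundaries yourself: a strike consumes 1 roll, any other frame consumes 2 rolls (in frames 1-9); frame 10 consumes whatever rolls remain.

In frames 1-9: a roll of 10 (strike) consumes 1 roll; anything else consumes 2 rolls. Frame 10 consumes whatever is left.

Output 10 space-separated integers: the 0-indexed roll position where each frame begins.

Answer: 0 2 4 6 7 9 11 13 15 17

Derivation:
Frame 1 starts at roll index 0: rolls=9,0 (sum=9), consumes 2 rolls
Frame 2 starts at roll index 2: rolls=4,6 (sum=10), consumes 2 rolls
Frame 3 starts at roll index 4: rolls=8,2 (sum=10), consumes 2 rolls
Frame 4 starts at roll index 6: roll=10 (strike), consumes 1 roll
Frame 5 starts at roll index 7: rolls=0,7 (sum=7), consumes 2 rolls
Frame 6 starts at roll index 9: rolls=0,6 (sum=6), consumes 2 rolls
Frame 7 starts at roll index 11: rolls=8,1 (sum=9), consumes 2 rolls
Frame 8 starts at roll index 13: rolls=8,2 (sum=10), consumes 2 rolls
Frame 9 starts at roll index 15: rolls=5,2 (sum=7), consumes 2 rolls
Frame 10 starts at roll index 17: 2 remaining rolls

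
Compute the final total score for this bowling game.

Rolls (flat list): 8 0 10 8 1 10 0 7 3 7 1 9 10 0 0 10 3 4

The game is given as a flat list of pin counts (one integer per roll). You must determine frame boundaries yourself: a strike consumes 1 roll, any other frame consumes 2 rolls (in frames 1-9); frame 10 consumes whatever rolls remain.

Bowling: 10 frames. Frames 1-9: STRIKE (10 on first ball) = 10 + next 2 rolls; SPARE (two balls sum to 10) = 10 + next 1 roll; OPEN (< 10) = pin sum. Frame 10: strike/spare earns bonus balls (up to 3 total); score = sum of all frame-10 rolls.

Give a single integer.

Answer: 118

Derivation:
Frame 1: OPEN (8+0=8). Cumulative: 8
Frame 2: STRIKE. 10 + next two rolls (8+1) = 19. Cumulative: 27
Frame 3: OPEN (8+1=9). Cumulative: 36
Frame 4: STRIKE. 10 + next two rolls (0+7) = 17. Cumulative: 53
Frame 5: OPEN (0+7=7). Cumulative: 60
Frame 6: SPARE (3+7=10). 10 + next roll (1) = 11. Cumulative: 71
Frame 7: SPARE (1+9=10). 10 + next roll (10) = 20. Cumulative: 91
Frame 8: STRIKE. 10 + next two rolls (0+0) = 10. Cumulative: 101
Frame 9: OPEN (0+0=0). Cumulative: 101
Frame 10: STRIKE. Sum of all frame-10 rolls (10+3+4) = 17. Cumulative: 118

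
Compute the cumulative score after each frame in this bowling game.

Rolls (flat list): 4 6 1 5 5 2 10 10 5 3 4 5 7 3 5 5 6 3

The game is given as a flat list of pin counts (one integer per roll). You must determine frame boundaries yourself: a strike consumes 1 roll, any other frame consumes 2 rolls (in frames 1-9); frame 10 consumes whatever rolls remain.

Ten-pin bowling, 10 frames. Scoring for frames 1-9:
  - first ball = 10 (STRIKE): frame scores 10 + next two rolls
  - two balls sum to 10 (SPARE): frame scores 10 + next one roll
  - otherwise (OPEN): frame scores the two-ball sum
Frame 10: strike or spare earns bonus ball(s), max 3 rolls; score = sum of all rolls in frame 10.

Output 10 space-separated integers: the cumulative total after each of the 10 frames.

Answer: 11 17 24 49 67 75 84 99 115 124

Derivation:
Frame 1: SPARE (4+6=10). 10 + next roll (1) = 11. Cumulative: 11
Frame 2: OPEN (1+5=6). Cumulative: 17
Frame 3: OPEN (5+2=7). Cumulative: 24
Frame 4: STRIKE. 10 + next two rolls (10+5) = 25. Cumulative: 49
Frame 5: STRIKE. 10 + next two rolls (5+3) = 18. Cumulative: 67
Frame 6: OPEN (5+3=8). Cumulative: 75
Frame 7: OPEN (4+5=9). Cumulative: 84
Frame 8: SPARE (7+3=10). 10 + next roll (5) = 15. Cumulative: 99
Frame 9: SPARE (5+5=10). 10 + next roll (6) = 16. Cumulative: 115
Frame 10: OPEN. Sum of all frame-10 rolls (6+3) = 9. Cumulative: 124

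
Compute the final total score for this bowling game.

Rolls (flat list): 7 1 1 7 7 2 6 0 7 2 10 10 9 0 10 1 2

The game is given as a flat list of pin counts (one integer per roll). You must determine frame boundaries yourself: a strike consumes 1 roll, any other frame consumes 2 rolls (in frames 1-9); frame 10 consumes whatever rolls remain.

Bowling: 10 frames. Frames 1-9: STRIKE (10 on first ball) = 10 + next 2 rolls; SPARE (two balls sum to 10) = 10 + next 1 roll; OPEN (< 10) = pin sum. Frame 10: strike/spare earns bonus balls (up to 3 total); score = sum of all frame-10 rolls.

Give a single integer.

Frame 1: OPEN (7+1=8). Cumulative: 8
Frame 2: OPEN (1+7=8). Cumulative: 16
Frame 3: OPEN (7+2=9). Cumulative: 25
Frame 4: OPEN (6+0=6). Cumulative: 31
Frame 5: OPEN (7+2=9). Cumulative: 40
Frame 6: STRIKE. 10 + next two rolls (10+9) = 29. Cumulative: 69
Frame 7: STRIKE. 10 + next two rolls (9+0) = 19. Cumulative: 88
Frame 8: OPEN (9+0=9). Cumulative: 97
Frame 9: STRIKE. 10 + next two rolls (1+2) = 13. Cumulative: 110
Frame 10: OPEN. Sum of all frame-10 rolls (1+2) = 3. Cumulative: 113

Answer: 113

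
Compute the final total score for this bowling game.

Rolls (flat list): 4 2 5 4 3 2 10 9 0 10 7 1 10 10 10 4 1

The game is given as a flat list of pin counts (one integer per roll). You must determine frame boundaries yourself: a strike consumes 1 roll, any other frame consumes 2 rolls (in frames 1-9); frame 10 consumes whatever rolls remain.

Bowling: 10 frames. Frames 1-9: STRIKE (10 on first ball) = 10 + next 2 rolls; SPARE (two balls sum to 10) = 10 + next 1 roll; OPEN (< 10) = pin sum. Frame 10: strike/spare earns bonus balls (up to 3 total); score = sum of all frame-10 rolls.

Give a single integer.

Answer: 143

Derivation:
Frame 1: OPEN (4+2=6). Cumulative: 6
Frame 2: OPEN (5+4=9). Cumulative: 15
Frame 3: OPEN (3+2=5). Cumulative: 20
Frame 4: STRIKE. 10 + next two rolls (9+0) = 19. Cumulative: 39
Frame 5: OPEN (9+0=9). Cumulative: 48
Frame 6: STRIKE. 10 + next two rolls (7+1) = 18. Cumulative: 66
Frame 7: OPEN (7+1=8). Cumulative: 74
Frame 8: STRIKE. 10 + next two rolls (10+10) = 30. Cumulative: 104
Frame 9: STRIKE. 10 + next two rolls (10+4) = 24. Cumulative: 128
Frame 10: STRIKE. Sum of all frame-10 rolls (10+4+1) = 15. Cumulative: 143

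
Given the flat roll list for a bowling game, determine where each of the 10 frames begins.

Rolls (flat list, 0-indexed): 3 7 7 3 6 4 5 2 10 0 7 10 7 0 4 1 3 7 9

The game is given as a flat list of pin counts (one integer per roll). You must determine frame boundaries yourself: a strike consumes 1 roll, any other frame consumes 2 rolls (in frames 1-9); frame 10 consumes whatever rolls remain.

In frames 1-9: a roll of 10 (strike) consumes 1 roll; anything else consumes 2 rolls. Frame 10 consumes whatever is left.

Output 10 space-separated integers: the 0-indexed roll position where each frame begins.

Frame 1 starts at roll index 0: rolls=3,7 (sum=10), consumes 2 rolls
Frame 2 starts at roll index 2: rolls=7,3 (sum=10), consumes 2 rolls
Frame 3 starts at roll index 4: rolls=6,4 (sum=10), consumes 2 rolls
Frame 4 starts at roll index 6: rolls=5,2 (sum=7), consumes 2 rolls
Frame 5 starts at roll index 8: roll=10 (strike), consumes 1 roll
Frame 6 starts at roll index 9: rolls=0,7 (sum=7), consumes 2 rolls
Frame 7 starts at roll index 11: roll=10 (strike), consumes 1 roll
Frame 8 starts at roll index 12: rolls=7,0 (sum=7), consumes 2 rolls
Frame 9 starts at roll index 14: rolls=4,1 (sum=5), consumes 2 rolls
Frame 10 starts at roll index 16: 3 remaining rolls

Answer: 0 2 4 6 8 9 11 12 14 16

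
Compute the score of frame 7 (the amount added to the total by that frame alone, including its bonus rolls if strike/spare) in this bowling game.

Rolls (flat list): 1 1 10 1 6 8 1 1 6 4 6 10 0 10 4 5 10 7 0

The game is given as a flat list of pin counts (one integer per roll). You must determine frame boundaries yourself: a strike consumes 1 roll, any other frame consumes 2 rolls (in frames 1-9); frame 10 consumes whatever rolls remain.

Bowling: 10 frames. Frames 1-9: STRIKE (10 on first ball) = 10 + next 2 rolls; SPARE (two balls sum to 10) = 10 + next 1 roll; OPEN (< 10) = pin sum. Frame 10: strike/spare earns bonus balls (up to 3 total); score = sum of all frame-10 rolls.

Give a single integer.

Answer: 20

Derivation:
Frame 1: OPEN (1+1=2). Cumulative: 2
Frame 2: STRIKE. 10 + next two rolls (1+6) = 17. Cumulative: 19
Frame 3: OPEN (1+6=7). Cumulative: 26
Frame 4: OPEN (8+1=9). Cumulative: 35
Frame 5: OPEN (1+6=7). Cumulative: 42
Frame 6: SPARE (4+6=10). 10 + next roll (10) = 20. Cumulative: 62
Frame 7: STRIKE. 10 + next two rolls (0+10) = 20. Cumulative: 82
Frame 8: SPARE (0+10=10). 10 + next roll (4) = 14. Cumulative: 96
Frame 9: OPEN (4+5=9). Cumulative: 105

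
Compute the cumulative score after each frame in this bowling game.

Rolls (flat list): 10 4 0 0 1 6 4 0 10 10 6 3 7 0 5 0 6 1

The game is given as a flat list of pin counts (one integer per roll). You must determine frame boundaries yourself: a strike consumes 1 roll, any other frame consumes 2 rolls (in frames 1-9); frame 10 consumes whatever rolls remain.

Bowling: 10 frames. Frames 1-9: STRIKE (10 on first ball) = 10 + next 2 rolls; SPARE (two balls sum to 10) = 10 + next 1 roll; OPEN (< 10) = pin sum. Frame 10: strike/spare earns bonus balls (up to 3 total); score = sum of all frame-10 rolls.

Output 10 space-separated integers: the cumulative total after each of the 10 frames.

Answer: 14 18 19 29 49 68 77 84 89 96

Derivation:
Frame 1: STRIKE. 10 + next two rolls (4+0) = 14. Cumulative: 14
Frame 2: OPEN (4+0=4). Cumulative: 18
Frame 3: OPEN (0+1=1). Cumulative: 19
Frame 4: SPARE (6+4=10). 10 + next roll (0) = 10. Cumulative: 29
Frame 5: SPARE (0+10=10). 10 + next roll (10) = 20. Cumulative: 49
Frame 6: STRIKE. 10 + next two rolls (6+3) = 19. Cumulative: 68
Frame 7: OPEN (6+3=9). Cumulative: 77
Frame 8: OPEN (7+0=7). Cumulative: 84
Frame 9: OPEN (5+0=5). Cumulative: 89
Frame 10: OPEN. Sum of all frame-10 rolls (6+1) = 7. Cumulative: 96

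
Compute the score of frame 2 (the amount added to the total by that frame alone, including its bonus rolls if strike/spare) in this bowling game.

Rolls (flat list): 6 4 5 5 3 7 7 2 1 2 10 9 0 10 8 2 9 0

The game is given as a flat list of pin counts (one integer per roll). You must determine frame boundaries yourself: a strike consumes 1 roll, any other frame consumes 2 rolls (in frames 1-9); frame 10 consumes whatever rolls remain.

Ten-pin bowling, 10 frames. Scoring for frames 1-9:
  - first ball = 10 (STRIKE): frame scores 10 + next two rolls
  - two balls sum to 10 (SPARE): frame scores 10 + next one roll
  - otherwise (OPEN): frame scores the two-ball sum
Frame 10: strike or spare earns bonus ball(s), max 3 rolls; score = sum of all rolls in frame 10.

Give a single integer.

Frame 1: SPARE (6+4=10). 10 + next roll (5) = 15. Cumulative: 15
Frame 2: SPARE (5+5=10). 10 + next roll (3) = 13. Cumulative: 28
Frame 3: SPARE (3+7=10). 10 + next roll (7) = 17. Cumulative: 45
Frame 4: OPEN (7+2=9). Cumulative: 54

Answer: 13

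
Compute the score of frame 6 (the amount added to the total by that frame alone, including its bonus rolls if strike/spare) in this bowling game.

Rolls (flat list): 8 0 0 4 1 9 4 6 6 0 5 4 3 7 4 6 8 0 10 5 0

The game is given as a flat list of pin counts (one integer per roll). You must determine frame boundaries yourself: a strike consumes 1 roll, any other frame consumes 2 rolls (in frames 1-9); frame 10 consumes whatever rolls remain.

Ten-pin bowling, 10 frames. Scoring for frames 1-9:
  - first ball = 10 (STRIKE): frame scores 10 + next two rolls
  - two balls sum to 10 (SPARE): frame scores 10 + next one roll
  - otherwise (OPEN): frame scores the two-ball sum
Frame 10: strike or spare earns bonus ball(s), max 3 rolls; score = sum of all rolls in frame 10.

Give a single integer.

Answer: 9

Derivation:
Frame 1: OPEN (8+0=8). Cumulative: 8
Frame 2: OPEN (0+4=4). Cumulative: 12
Frame 3: SPARE (1+9=10). 10 + next roll (4) = 14. Cumulative: 26
Frame 4: SPARE (4+6=10). 10 + next roll (6) = 16. Cumulative: 42
Frame 5: OPEN (6+0=6). Cumulative: 48
Frame 6: OPEN (5+4=9). Cumulative: 57
Frame 7: SPARE (3+7=10). 10 + next roll (4) = 14. Cumulative: 71
Frame 8: SPARE (4+6=10). 10 + next roll (8) = 18. Cumulative: 89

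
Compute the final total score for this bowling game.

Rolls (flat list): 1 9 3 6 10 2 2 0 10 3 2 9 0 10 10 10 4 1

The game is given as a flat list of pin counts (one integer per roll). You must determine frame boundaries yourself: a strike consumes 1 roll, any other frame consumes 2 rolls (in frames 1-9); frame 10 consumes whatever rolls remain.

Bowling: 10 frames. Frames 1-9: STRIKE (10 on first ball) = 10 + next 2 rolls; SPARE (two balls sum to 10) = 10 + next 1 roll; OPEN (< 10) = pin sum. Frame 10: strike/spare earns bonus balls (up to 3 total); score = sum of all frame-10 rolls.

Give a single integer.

Frame 1: SPARE (1+9=10). 10 + next roll (3) = 13. Cumulative: 13
Frame 2: OPEN (3+6=9). Cumulative: 22
Frame 3: STRIKE. 10 + next two rolls (2+2) = 14. Cumulative: 36
Frame 4: OPEN (2+2=4). Cumulative: 40
Frame 5: SPARE (0+10=10). 10 + next roll (3) = 13. Cumulative: 53
Frame 6: OPEN (3+2=5). Cumulative: 58
Frame 7: OPEN (9+0=9). Cumulative: 67
Frame 8: STRIKE. 10 + next two rolls (10+10) = 30. Cumulative: 97
Frame 9: STRIKE. 10 + next two rolls (10+4) = 24. Cumulative: 121
Frame 10: STRIKE. Sum of all frame-10 rolls (10+4+1) = 15. Cumulative: 136

Answer: 136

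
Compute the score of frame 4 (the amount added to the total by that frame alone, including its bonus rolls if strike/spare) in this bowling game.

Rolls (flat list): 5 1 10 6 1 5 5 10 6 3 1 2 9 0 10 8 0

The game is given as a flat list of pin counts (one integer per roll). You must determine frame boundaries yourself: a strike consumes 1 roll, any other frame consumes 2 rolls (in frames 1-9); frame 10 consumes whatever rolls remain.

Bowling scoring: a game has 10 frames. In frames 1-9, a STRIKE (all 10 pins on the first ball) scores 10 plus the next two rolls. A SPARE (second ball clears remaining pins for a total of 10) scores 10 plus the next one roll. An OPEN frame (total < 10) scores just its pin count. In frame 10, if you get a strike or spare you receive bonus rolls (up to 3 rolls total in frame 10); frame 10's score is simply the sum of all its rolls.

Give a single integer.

Frame 1: OPEN (5+1=6). Cumulative: 6
Frame 2: STRIKE. 10 + next two rolls (6+1) = 17. Cumulative: 23
Frame 3: OPEN (6+1=7). Cumulative: 30
Frame 4: SPARE (5+5=10). 10 + next roll (10) = 20. Cumulative: 50
Frame 5: STRIKE. 10 + next two rolls (6+3) = 19. Cumulative: 69
Frame 6: OPEN (6+3=9). Cumulative: 78

Answer: 20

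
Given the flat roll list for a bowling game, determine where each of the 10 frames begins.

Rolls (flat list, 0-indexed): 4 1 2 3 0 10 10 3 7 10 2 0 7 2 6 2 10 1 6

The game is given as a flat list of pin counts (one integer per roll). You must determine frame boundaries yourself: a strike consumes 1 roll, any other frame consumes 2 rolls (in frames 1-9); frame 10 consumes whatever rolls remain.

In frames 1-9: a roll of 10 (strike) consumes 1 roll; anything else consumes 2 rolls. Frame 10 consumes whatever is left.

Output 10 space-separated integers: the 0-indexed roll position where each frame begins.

Frame 1 starts at roll index 0: rolls=4,1 (sum=5), consumes 2 rolls
Frame 2 starts at roll index 2: rolls=2,3 (sum=5), consumes 2 rolls
Frame 3 starts at roll index 4: rolls=0,10 (sum=10), consumes 2 rolls
Frame 4 starts at roll index 6: roll=10 (strike), consumes 1 roll
Frame 5 starts at roll index 7: rolls=3,7 (sum=10), consumes 2 rolls
Frame 6 starts at roll index 9: roll=10 (strike), consumes 1 roll
Frame 7 starts at roll index 10: rolls=2,0 (sum=2), consumes 2 rolls
Frame 8 starts at roll index 12: rolls=7,2 (sum=9), consumes 2 rolls
Frame 9 starts at roll index 14: rolls=6,2 (sum=8), consumes 2 rolls
Frame 10 starts at roll index 16: 3 remaining rolls

Answer: 0 2 4 6 7 9 10 12 14 16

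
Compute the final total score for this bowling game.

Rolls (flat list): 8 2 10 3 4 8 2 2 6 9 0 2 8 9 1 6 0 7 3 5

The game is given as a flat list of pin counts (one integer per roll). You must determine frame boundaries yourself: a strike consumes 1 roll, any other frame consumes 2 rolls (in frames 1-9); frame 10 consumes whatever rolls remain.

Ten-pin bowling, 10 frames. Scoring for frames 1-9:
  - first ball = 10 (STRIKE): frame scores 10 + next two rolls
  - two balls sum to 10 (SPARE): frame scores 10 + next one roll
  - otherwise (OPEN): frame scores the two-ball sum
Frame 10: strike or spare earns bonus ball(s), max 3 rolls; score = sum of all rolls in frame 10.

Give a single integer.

Frame 1: SPARE (8+2=10). 10 + next roll (10) = 20. Cumulative: 20
Frame 2: STRIKE. 10 + next two rolls (3+4) = 17. Cumulative: 37
Frame 3: OPEN (3+4=7). Cumulative: 44
Frame 4: SPARE (8+2=10). 10 + next roll (2) = 12. Cumulative: 56
Frame 5: OPEN (2+6=8). Cumulative: 64
Frame 6: OPEN (9+0=9). Cumulative: 73
Frame 7: SPARE (2+8=10). 10 + next roll (9) = 19. Cumulative: 92
Frame 8: SPARE (9+1=10). 10 + next roll (6) = 16. Cumulative: 108
Frame 9: OPEN (6+0=6). Cumulative: 114
Frame 10: SPARE. Sum of all frame-10 rolls (7+3+5) = 15. Cumulative: 129

Answer: 129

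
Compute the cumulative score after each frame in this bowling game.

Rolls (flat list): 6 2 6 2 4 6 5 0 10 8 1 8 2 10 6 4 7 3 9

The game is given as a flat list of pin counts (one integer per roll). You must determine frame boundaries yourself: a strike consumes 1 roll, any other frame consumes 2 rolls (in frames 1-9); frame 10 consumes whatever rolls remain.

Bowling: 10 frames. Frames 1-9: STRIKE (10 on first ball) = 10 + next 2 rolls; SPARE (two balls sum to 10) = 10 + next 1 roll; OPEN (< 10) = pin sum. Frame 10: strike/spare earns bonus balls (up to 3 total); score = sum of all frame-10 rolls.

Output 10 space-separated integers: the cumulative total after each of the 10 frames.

Answer: 8 16 31 36 55 64 84 104 121 140

Derivation:
Frame 1: OPEN (6+2=8). Cumulative: 8
Frame 2: OPEN (6+2=8). Cumulative: 16
Frame 3: SPARE (4+6=10). 10 + next roll (5) = 15. Cumulative: 31
Frame 4: OPEN (5+0=5). Cumulative: 36
Frame 5: STRIKE. 10 + next two rolls (8+1) = 19. Cumulative: 55
Frame 6: OPEN (8+1=9). Cumulative: 64
Frame 7: SPARE (8+2=10). 10 + next roll (10) = 20. Cumulative: 84
Frame 8: STRIKE. 10 + next two rolls (6+4) = 20. Cumulative: 104
Frame 9: SPARE (6+4=10). 10 + next roll (7) = 17. Cumulative: 121
Frame 10: SPARE. Sum of all frame-10 rolls (7+3+9) = 19. Cumulative: 140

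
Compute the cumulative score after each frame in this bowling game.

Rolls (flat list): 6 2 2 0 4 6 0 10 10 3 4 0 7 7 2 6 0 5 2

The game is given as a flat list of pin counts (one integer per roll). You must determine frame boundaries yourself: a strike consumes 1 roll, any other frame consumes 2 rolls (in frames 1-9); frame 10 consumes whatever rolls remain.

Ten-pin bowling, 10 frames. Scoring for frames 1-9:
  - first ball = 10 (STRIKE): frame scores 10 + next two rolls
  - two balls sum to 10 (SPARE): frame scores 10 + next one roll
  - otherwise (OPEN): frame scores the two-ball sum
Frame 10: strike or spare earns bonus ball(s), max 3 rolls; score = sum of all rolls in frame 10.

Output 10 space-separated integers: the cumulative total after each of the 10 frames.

Frame 1: OPEN (6+2=8). Cumulative: 8
Frame 2: OPEN (2+0=2). Cumulative: 10
Frame 3: SPARE (4+6=10). 10 + next roll (0) = 10. Cumulative: 20
Frame 4: SPARE (0+10=10). 10 + next roll (10) = 20. Cumulative: 40
Frame 5: STRIKE. 10 + next two rolls (3+4) = 17. Cumulative: 57
Frame 6: OPEN (3+4=7). Cumulative: 64
Frame 7: OPEN (0+7=7). Cumulative: 71
Frame 8: OPEN (7+2=9). Cumulative: 80
Frame 9: OPEN (6+0=6). Cumulative: 86
Frame 10: OPEN. Sum of all frame-10 rolls (5+2) = 7. Cumulative: 93

Answer: 8 10 20 40 57 64 71 80 86 93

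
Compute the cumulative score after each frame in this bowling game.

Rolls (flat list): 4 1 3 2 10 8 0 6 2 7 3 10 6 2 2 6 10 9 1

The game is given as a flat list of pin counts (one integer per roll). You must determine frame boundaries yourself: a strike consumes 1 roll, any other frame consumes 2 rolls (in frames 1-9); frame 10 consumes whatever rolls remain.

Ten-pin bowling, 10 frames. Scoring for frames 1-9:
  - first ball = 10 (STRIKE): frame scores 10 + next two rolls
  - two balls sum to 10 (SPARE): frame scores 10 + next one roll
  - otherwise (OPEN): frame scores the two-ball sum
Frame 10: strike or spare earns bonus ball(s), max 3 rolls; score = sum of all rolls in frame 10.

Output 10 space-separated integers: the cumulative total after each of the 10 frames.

Frame 1: OPEN (4+1=5). Cumulative: 5
Frame 2: OPEN (3+2=5). Cumulative: 10
Frame 3: STRIKE. 10 + next two rolls (8+0) = 18. Cumulative: 28
Frame 4: OPEN (8+0=8). Cumulative: 36
Frame 5: OPEN (6+2=8). Cumulative: 44
Frame 6: SPARE (7+3=10). 10 + next roll (10) = 20. Cumulative: 64
Frame 7: STRIKE. 10 + next two rolls (6+2) = 18. Cumulative: 82
Frame 8: OPEN (6+2=8). Cumulative: 90
Frame 9: OPEN (2+6=8). Cumulative: 98
Frame 10: STRIKE. Sum of all frame-10 rolls (10+9+1) = 20. Cumulative: 118

Answer: 5 10 28 36 44 64 82 90 98 118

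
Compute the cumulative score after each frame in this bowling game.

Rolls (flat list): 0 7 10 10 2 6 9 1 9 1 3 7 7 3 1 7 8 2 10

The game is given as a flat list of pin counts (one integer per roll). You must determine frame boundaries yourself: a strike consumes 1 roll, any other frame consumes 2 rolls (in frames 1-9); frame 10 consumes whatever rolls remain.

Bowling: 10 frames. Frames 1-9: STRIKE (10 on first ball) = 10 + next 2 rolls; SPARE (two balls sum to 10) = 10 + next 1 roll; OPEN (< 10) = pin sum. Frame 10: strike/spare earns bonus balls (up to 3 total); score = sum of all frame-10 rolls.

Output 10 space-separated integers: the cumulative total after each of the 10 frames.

Answer: 7 29 47 55 74 87 104 115 123 143

Derivation:
Frame 1: OPEN (0+7=7). Cumulative: 7
Frame 2: STRIKE. 10 + next two rolls (10+2) = 22. Cumulative: 29
Frame 3: STRIKE. 10 + next two rolls (2+6) = 18. Cumulative: 47
Frame 4: OPEN (2+6=8). Cumulative: 55
Frame 5: SPARE (9+1=10). 10 + next roll (9) = 19. Cumulative: 74
Frame 6: SPARE (9+1=10). 10 + next roll (3) = 13. Cumulative: 87
Frame 7: SPARE (3+7=10). 10 + next roll (7) = 17. Cumulative: 104
Frame 8: SPARE (7+3=10). 10 + next roll (1) = 11. Cumulative: 115
Frame 9: OPEN (1+7=8). Cumulative: 123
Frame 10: SPARE. Sum of all frame-10 rolls (8+2+10) = 20. Cumulative: 143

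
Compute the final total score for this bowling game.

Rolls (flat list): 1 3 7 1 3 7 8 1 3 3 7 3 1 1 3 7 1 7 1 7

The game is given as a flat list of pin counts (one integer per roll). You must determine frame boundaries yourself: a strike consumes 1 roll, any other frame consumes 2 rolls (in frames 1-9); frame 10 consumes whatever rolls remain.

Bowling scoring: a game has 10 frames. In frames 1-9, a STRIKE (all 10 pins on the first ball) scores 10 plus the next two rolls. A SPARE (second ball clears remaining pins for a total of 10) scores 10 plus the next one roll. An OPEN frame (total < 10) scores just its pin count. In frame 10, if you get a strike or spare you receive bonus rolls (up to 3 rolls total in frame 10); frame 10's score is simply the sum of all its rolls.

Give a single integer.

Frame 1: OPEN (1+3=4). Cumulative: 4
Frame 2: OPEN (7+1=8). Cumulative: 12
Frame 3: SPARE (3+7=10). 10 + next roll (8) = 18. Cumulative: 30
Frame 4: OPEN (8+1=9). Cumulative: 39
Frame 5: OPEN (3+3=6). Cumulative: 45
Frame 6: SPARE (7+3=10). 10 + next roll (1) = 11. Cumulative: 56
Frame 7: OPEN (1+1=2). Cumulative: 58
Frame 8: SPARE (3+7=10). 10 + next roll (1) = 11. Cumulative: 69
Frame 9: OPEN (1+7=8). Cumulative: 77
Frame 10: OPEN. Sum of all frame-10 rolls (1+7) = 8. Cumulative: 85

Answer: 85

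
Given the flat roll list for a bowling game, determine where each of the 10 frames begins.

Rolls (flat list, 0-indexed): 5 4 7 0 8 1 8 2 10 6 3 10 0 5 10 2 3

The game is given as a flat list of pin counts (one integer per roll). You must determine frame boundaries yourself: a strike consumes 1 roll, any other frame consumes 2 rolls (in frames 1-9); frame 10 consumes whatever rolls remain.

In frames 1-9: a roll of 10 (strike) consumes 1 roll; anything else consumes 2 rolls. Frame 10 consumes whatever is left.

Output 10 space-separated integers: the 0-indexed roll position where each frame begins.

Answer: 0 2 4 6 8 9 11 12 14 15

Derivation:
Frame 1 starts at roll index 0: rolls=5,4 (sum=9), consumes 2 rolls
Frame 2 starts at roll index 2: rolls=7,0 (sum=7), consumes 2 rolls
Frame 3 starts at roll index 4: rolls=8,1 (sum=9), consumes 2 rolls
Frame 4 starts at roll index 6: rolls=8,2 (sum=10), consumes 2 rolls
Frame 5 starts at roll index 8: roll=10 (strike), consumes 1 roll
Frame 6 starts at roll index 9: rolls=6,3 (sum=9), consumes 2 rolls
Frame 7 starts at roll index 11: roll=10 (strike), consumes 1 roll
Frame 8 starts at roll index 12: rolls=0,5 (sum=5), consumes 2 rolls
Frame 9 starts at roll index 14: roll=10 (strike), consumes 1 roll
Frame 10 starts at roll index 15: 2 remaining rolls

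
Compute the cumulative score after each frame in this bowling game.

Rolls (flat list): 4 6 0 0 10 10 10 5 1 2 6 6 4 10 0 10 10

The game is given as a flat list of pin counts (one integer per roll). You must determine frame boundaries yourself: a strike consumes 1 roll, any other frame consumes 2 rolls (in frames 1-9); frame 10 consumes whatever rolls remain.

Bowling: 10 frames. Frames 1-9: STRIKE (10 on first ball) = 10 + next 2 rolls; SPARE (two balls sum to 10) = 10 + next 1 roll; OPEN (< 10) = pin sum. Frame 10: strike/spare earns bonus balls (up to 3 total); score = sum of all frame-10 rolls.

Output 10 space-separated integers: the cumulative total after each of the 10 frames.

Frame 1: SPARE (4+6=10). 10 + next roll (0) = 10. Cumulative: 10
Frame 2: OPEN (0+0=0). Cumulative: 10
Frame 3: STRIKE. 10 + next two rolls (10+10) = 30. Cumulative: 40
Frame 4: STRIKE. 10 + next two rolls (10+5) = 25. Cumulative: 65
Frame 5: STRIKE. 10 + next two rolls (5+1) = 16. Cumulative: 81
Frame 6: OPEN (5+1=6). Cumulative: 87
Frame 7: OPEN (2+6=8). Cumulative: 95
Frame 8: SPARE (6+4=10). 10 + next roll (10) = 20. Cumulative: 115
Frame 9: STRIKE. 10 + next two rolls (0+10) = 20. Cumulative: 135
Frame 10: SPARE. Sum of all frame-10 rolls (0+10+10) = 20. Cumulative: 155

Answer: 10 10 40 65 81 87 95 115 135 155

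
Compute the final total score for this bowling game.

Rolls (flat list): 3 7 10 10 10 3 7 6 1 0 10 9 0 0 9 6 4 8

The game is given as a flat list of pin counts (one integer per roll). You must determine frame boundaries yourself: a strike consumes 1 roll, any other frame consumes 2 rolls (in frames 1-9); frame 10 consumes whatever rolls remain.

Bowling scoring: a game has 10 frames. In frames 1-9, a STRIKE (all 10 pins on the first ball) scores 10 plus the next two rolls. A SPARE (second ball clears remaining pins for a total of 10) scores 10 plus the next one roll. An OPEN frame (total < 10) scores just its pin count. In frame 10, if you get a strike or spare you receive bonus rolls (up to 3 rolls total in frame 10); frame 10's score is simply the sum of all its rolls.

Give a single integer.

Answer: 171

Derivation:
Frame 1: SPARE (3+7=10). 10 + next roll (10) = 20. Cumulative: 20
Frame 2: STRIKE. 10 + next two rolls (10+10) = 30. Cumulative: 50
Frame 3: STRIKE. 10 + next two rolls (10+3) = 23. Cumulative: 73
Frame 4: STRIKE. 10 + next two rolls (3+7) = 20. Cumulative: 93
Frame 5: SPARE (3+7=10). 10 + next roll (6) = 16. Cumulative: 109
Frame 6: OPEN (6+1=7). Cumulative: 116
Frame 7: SPARE (0+10=10). 10 + next roll (9) = 19. Cumulative: 135
Frame 8: OPEN (9+0=9). Cumulative: 144
Frame 9: OPEN (0+9=9). Cumulative: 153
Frame 10: SPARE. Sum of all frame-10 rolls (6+4+8) = 18. Cumulative: 171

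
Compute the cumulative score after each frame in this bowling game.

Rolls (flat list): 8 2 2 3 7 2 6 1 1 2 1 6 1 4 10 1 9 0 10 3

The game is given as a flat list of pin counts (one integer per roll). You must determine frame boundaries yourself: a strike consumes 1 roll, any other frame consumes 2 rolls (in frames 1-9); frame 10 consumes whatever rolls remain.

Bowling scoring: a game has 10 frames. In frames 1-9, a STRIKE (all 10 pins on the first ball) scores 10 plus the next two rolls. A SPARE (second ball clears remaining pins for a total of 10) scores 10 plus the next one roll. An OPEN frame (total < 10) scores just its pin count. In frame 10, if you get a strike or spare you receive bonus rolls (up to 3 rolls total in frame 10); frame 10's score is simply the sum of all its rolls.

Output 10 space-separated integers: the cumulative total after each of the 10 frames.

Frame 1: SPARE (8+2=10). 10 + next roll (2) = 12. Cumulative: 12
Frame 2: OPEN (2+3=5). Cumulative: 17
Frame 3: OPEN (7+2=9). Cumulative: 26
Frame 4: OPEN (6+1=7). Cumulative: 33
Frame 5: OPEN (1+2=3). Cumulative: 36
Frame 6: OPEN (1+6=7). Cumulative: 43
Frame 7: OPEN (1+4=5). Cumulative: 48
Frame 8: STRIKE. 10 + next two rolls (1+9) = 20. Cumulative: 68
Frame 9: SPARE (1+9=10). 10 + next roll (0) = 10. Cumulative: 78
Frame 10: SPARE. Sum of all frame-10 rolls (0+10+3) = 13. Cumulative: 91

Answer: 12 17 26 33 36 43 48 68 78 91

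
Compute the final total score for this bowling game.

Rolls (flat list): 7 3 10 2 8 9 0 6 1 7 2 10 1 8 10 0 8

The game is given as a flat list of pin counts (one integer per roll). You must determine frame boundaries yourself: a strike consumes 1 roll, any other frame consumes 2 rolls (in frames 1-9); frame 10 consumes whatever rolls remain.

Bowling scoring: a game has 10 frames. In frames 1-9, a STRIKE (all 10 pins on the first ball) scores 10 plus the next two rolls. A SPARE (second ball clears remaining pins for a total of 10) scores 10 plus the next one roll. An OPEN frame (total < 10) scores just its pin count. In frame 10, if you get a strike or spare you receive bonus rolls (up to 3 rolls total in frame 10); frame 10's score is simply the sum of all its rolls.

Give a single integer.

Answer: 138

Derivation:
Frame 1: SPARE (7+3=10). 10 + next roll (10) = 20. Cumulative: 20
Frame 2: STRIKE. 10 + next two rolls (2+8) = 20. Cumulative: 40
Frame 3: SPARE (2+8=10). 10 + next roll (9) = 19. Cumulative: 59
Frame 4: OPEN (9+0=9). Cumulative: 68
Frame 5: OPEN (6+1=7). Cumulative: 75
Frame 6: OPEN (7+2=9). Cumulative: 84
Frame 7: STRIKE. 10 + next two rolls (1+8) = 19. Cumulative: 103
Frame 8: OPEN (1+8=9). Cumulative: 112
Frame 9: STRIKE. 10 + next two rolls (0+8) = 18. Cumulative: 130
Frame 10: OPEN. Sum of all frame-10 rolls (0+8) = 8. Cumulative: 138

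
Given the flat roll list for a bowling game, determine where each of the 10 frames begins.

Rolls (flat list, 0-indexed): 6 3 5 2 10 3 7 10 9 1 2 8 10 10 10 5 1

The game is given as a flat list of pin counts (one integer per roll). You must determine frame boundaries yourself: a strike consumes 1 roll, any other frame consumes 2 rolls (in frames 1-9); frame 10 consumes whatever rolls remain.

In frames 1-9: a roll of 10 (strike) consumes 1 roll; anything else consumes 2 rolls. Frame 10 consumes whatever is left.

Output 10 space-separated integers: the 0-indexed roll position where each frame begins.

Frame 1 starts at roll index 0: rolls=6,3 (sum=9), consumes 2 rolls
Frame 2 starts at roll index 2: rolls=5,2 (sum=7), consumes 2 rolls
Frame 3 starts at roll index 4: roll=10 (strike), consumes 1 roll
Frame 4 starts at roll index 5: rolls=3,7 (sum=10), consumes 2 rolls
Frame 5 starts at roll index 7: roll=10 (strike), consumes 1 roll
Frame 6 starts at roll index 8: rolls=9,1 (sum=10), consumes 2 rolls
Frame 7 starts at roll index 10: rolls=2,8 (sum=10), consumes 2 rolls
Frame 8 starts at roll index 12: roll=10 (strike), consumes 1 roll
Frame 9 starts at roll index 13: roll=10 (strike), consumes 1 roll
Frame 10 starts at roll index 14: 3 remaining rolls

Answer: 0 2 4 5 7 8 10 12 13 14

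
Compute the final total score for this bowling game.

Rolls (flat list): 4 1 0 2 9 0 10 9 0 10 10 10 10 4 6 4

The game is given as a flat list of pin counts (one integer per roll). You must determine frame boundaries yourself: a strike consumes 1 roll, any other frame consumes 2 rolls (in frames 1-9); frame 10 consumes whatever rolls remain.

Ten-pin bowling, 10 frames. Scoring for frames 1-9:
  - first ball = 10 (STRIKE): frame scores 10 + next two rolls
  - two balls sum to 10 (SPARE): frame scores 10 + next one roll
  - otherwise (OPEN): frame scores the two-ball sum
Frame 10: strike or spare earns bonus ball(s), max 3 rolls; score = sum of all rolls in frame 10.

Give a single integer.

Answer: 162

Derivation:
Frame 1: OPEN (4+1=5). Cumulative: 5
Frame 2: OPEN (0+2=2). Cumulative: 7
Frame 3: OPEN (9+0=9). Cumulative: 16
Frame 4: STRIKE. 10 + next two rolls (9+0) = 19. Cumulative: 35
Frame 5: OPEN (9+0=9). Cumulative: 44
Frame 6: STRIKE. 10 + next two rolls (10+10) = 30. Cumulative: 74
Frame 7: STRIKE. 10 + next two rolls (10+10) = 30. Cumulative: 104
Frame 8: STRIKE. 10 + next two rolls (10+4) = 24. Cumulative: 128
Frame 9: STRIKE. 10 + next two rolls (4+6) = 20. Cumulative: 148
Frame 10: SPARE. Sum of all frame-10 rolls (4+6+4) = 14. Cumulative: 162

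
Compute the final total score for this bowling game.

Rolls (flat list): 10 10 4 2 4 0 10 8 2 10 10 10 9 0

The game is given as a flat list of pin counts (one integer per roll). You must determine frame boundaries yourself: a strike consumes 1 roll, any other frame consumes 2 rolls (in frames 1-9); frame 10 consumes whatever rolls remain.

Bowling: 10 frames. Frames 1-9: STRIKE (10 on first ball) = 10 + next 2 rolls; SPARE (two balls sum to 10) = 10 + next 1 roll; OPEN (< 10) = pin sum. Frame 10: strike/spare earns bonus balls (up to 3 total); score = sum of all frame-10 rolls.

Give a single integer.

Answer: 177

Derivation:
Frame 1: STRIKE. 10 + next two rolls (10+4) = 24. Cumulative: 24
Frame 2: STRIKE. 10 + next two rolls (4+2) = 16. Cumulative: 40
Frame 3: OPEN (4+2=6). Cumulative: 46
Frame 4: OPEN (4+0=4). Cumulative: 50
Frame 5: STRIKE. 10 + next two rolls (8+2) = 20. Cumulative: 70
Frame 6: SPARE (8+2=10). 10 + next roll (10) = 20. Cumulative: 90
Frame 7: STRIKE. 10 + next two rolls (10+10) = 30. Cumulative: 120
Frame 8: STRIKE. 10 + next two rolls (10+9) = 29. Cumulative: 149
Frame 9: STRIKE. 10 + next two rolls (9+0) = 19. Cumulative: 168
Frame 10: OPEN. Sum of all frame-10 rolls (9+0) = 9. Cumulative: 177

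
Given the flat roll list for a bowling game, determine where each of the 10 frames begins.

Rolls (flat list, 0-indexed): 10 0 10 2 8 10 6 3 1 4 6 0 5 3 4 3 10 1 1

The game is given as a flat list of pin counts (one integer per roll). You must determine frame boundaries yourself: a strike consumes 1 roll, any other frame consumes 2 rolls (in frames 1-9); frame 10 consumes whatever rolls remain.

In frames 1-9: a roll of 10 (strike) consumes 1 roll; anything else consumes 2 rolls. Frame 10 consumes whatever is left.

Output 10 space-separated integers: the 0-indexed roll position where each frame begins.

Frame 1 starts at roll index 0: roll=10 (strike), consumes 1 roll
Frame 2 starts at roll index 1: rolls=0,10 (sum=10), consumes 2 rolls
Frame 3 starts at roll index 3: rolls=2,8 (sum=10), consumes 2 rolls
Frame 4 starts at roll index 5: roll=10 (strike), consumes 1 roll
Frame 5 starts at roll index 6: rolls=6,3 (sum=9), consumes 2 rolls
Frame 6 starts at roll index 8: rolls=1,4 (sum=5), consumes 2 rolls
Frame 7 starts at roll index 10: rolls=6,0 (sum=6), consumes 2 rolls
Frame 8 starts at roll index 12: rolls=5,3 (sum=8), consumes 2 rolls
Frame 9 starts at roll index 14: rolls=4,3 (sum=7), consumes 2 rolls
Frame 10 starts at roll index 16: 3 remaining rolls

Answer: 0 1 3 5 6 8 10 12 14 16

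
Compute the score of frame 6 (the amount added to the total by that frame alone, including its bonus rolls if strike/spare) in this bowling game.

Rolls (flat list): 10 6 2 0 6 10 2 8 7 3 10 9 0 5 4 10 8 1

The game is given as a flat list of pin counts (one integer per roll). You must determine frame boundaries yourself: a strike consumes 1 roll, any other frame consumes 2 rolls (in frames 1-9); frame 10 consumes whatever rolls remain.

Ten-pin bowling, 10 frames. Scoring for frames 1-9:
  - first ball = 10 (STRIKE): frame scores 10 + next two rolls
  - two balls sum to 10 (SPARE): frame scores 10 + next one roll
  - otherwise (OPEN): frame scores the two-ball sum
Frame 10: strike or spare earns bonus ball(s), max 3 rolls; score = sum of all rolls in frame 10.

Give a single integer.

Answer: 20

Derivation:
Frame 1: STRIKE. 10 + next two rolls (6+2) = 18. Cumulative: 18
Frame 2: OPEN (6+2=8). Cumulative: 26
Frame 3: OPEN (0+6=6). Cumulative: 32
Frame 4: STRIKE. 10 + next two rolls (2+8) = 20. Cumulative: 52
Frame 5: SPARE (2+8=10). 10 + next roll (7) = 17. Cumulative: 69
Frame 6: SPARE (7+3=10). 10 + next roll (10) = 20. Cumulative: 89
Frame 7: STRIKE. 10 + next two rolls (9+0) = 19. Cumulative: 108
Frame 8: OPEN (9+0=9). Cumulative: 117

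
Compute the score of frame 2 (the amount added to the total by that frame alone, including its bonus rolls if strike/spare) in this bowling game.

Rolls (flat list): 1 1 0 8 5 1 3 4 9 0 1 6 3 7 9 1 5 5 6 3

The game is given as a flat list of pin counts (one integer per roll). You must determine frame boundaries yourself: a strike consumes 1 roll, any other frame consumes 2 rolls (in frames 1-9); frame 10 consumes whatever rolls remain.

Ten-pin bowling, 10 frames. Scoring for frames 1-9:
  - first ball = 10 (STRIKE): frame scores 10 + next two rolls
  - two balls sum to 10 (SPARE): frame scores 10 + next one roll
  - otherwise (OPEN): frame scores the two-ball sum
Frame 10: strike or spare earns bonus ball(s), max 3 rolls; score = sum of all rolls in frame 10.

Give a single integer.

Answer: 8

Derivation:
Frame 1: OPEN (1+1=2). Cumulative: 2
Frame 2: OPEN (0+8=8). Cumulative: 10
Frame 3: OPEN (5+1=6). Cumulative: 16
Frame 4: OPEN (3+4=7). Cumulative: 23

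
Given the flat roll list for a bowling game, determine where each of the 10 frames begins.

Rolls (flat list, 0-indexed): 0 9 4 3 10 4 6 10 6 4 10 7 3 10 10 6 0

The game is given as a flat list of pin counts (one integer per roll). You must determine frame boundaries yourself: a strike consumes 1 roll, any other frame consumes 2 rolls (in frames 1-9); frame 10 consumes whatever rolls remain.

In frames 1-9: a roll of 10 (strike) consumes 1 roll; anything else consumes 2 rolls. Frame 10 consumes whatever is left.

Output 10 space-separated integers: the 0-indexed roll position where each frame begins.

Frame 1 starts at roll index 0: rolls=0,9 (sum=9), consumes 2 rolls
Frame 2 starts at roll index 2: rolls=4,3 (sum=7), consumes 2 rolls
Frame 3 starts at roll index 4: roll=10 (strike), consumes 1 roll
Frame 4 starts at roll index 5: rolls=4,6 (sum=10), consumes 2 rolls
Frame 5 starts at roll index 7: roll=10 (strike), consumes 1 roll
Frame 6 starts at roll index 8: rolls=6,4 (sum=10), consumes 2 rolls
Frame 7 starts at roll index 10: roll=10 (strike), consumes 1 roll
Frame 8 starts at roll index 11: rolls=7,3 (sum=10), consumes 2 rolls
Frame 9 starts at roll index 13: roll=10 (strike), consumes 1 roll
Frame 10 starts at roll index 14: 3 remaining rolls

Answer: 0 2 4 5 7 8 10 11 13 14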